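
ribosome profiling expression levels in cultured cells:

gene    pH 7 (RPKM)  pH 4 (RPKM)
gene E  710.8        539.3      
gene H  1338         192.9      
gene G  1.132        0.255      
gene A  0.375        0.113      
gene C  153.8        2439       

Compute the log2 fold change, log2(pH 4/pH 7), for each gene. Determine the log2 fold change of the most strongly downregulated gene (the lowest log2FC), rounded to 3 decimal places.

log2(539.3/710.8) = -0.398  (gene E)
log2(192.9/1338) = -2.794  (gene H)
log2(0.255/1.132) = -2.150  (gene G)
log2(0.113/0.375) = -1.731  (gene A)
log2(2439/153.8) = 3.987  (gene C)
gene H is most strongly downregulated.

-2.794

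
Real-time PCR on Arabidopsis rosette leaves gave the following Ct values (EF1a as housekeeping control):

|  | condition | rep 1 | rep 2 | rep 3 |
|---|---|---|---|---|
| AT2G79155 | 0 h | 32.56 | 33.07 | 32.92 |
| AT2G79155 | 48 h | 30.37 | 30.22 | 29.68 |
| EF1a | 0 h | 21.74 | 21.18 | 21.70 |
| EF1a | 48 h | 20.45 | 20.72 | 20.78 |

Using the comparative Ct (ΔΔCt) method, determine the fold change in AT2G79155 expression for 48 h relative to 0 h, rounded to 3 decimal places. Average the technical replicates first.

Mean Ct: AT2G79155 0 h 32.850; AT2G79155 48 h 30.090; EF1a 0 h 21.540; EF1a 48 h 20.650
ΔCt(0 h) = 32.850 − 21.540 = 11.310
ΔCt(48 h) = 30.090 − 20.650 = 9.440
ΔΔCt = 9.440 − 11.310 = -1.870
Fold change = 2^(−(-1.870)) = 2^1.870 = 3.6553

3.655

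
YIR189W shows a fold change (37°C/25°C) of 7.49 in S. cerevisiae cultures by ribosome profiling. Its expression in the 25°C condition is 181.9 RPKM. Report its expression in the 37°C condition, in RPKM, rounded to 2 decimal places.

37°C expression = 181.9 × 7.49 = 1362.43

1362.43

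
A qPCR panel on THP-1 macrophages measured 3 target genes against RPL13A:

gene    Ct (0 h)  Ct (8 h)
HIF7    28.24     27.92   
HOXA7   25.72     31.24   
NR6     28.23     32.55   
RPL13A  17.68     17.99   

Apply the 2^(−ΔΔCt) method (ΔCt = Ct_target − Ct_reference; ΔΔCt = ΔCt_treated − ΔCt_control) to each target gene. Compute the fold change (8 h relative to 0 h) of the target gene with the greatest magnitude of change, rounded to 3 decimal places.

HIF7: ΔΔCt = (27.92−17.99) − (28.24−17.68) = 9.93 − 10.56 = -0.63; fold change = 2^0.63 = 1.548
HOXA7: ΔΔCt = (31.24−17.99) − (25.72−17.68) = 13.25 − 8.04 = 5.21; fold change = 2^-5.21 = 0.027
NR6: ΔΔCt = (32.55−17.99) − (28.23−17.68) = 14.56 − 10.55 = 4.01; fold change = 2^-4.01 = 0.062
HOXA7 has the largest |ΔΔCt| = 5.21.

0.027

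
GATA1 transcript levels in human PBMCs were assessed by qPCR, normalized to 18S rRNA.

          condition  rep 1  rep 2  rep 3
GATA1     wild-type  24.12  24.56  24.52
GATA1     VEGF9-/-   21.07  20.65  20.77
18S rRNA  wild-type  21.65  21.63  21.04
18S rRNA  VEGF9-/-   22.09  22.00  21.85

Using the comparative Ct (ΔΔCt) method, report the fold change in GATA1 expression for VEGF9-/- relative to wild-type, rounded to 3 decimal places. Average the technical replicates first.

17.268

Mean Ct: GATA1 wild-type 24.400; GATA1 VEGF9-/- 20.830; 18S rRNA wild-type 21.440; 18S rRNA VEGF9-/- 21.980
ΔCt(wild-type) = 24.400 − 21.440 = 2.960
ΔCt(VEGF9-/-) = 20.830 − 21.980 = -1.150
ΔΔCt = -1.150 − 2.960 = -4.110
Fold change = 2^(−(-4.110)) = 2^4.110 = 17.2677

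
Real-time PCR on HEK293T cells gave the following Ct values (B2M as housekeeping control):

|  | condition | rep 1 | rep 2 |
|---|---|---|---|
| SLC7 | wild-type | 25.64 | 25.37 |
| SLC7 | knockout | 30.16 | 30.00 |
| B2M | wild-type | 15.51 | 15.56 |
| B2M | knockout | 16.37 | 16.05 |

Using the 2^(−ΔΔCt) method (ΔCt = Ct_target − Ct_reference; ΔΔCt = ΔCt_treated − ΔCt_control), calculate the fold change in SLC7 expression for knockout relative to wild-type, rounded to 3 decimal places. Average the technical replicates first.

Mean Ct: SLC7 wild-type 25.505; SLC7 knockout 30.080; B2M wild-type 15.535; B2M knockout 16.210
ΔCt(wild-type) = 25.505 − 15.535 = 9.970
ΔCt(knockout) = 30.080 − 16.210 = 13.870
ΔΔCt = 13.870 − 9.970 = 3.900
Fold change = 2^(−3.900) = 0.0670

0.067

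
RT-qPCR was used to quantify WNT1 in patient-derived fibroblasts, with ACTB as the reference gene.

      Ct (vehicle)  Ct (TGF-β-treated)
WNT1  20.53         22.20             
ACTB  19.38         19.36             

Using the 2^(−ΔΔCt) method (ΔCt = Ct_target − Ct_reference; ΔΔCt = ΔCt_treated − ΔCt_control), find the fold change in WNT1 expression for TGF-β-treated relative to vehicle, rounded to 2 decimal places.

ΔCt(vehicle) = 20.530 − 19.380 = 1.150
ΔCt(TGF-β-treated) = 22.200 − 19.360 = 2.840
ΔΔCt = 2.840 − 1.150 = 1.690
Fold change = 2^(−1.690) = 0.310

0.31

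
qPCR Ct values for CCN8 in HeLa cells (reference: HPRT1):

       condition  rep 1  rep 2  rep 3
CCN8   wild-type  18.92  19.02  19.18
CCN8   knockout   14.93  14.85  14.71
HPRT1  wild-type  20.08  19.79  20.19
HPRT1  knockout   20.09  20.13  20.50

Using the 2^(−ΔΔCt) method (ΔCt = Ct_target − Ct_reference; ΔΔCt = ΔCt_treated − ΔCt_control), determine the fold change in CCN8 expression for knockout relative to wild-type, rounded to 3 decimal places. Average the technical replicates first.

21.556

Mean Ct: CCN8 wild-type 19.040; CCN8 knockout 14.830; HPRT1 wild-type 20.020; HPRT1 knockout 20.240
ΔCt(wild-type) = 19.040 − 20.020 = -0.980
ΔCt(knockout) = 14.830 − 20.240 = -5.410
ΔΔCt = -5.410 − (-0.980) = -4.430
Fold change = 2^(−(-4.430)) = 2^4.430 = 21.5557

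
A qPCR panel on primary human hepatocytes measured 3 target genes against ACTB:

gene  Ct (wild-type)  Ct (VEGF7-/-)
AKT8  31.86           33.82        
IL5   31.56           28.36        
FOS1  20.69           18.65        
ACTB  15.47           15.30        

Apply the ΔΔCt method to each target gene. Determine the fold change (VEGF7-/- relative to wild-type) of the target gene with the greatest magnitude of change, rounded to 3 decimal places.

8.168

AKT8: ΔΔCt = (33.82−15.30) − (31.86−15.47) = 18.52 − 16.39 = 2.13; fold change = 2^-2.13 = 0.228
IL5: ΔΔCt = (28.36−15.30) − (31.56−15.47) = 13.06 − 16.09 = -3.03; fold change = 2^3.03 = 8.168
FOS1: ΔΔCt = (18.65−15.30) − (20.69−15.47) = 3.35 − 5.22 = -1.87; fold change = 2^1.87 = 3.655
IL5 has the largest |ΔΔCt| = 3.03.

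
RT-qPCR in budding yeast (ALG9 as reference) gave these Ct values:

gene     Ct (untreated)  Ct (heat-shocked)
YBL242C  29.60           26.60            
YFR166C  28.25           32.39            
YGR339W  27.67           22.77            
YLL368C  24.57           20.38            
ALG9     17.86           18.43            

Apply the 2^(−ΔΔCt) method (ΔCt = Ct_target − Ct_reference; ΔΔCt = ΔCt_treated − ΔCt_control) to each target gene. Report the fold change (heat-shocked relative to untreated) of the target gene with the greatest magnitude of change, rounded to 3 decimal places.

44.324

YBL242C: ΔΔCt = (26.60−18.43) − (29.60−17.86) = 8.17 − 11.74 = -3.57; fold change = 2^3.57 = 11.876
YFR166C: ΔΔCt = (32.39−18.43) − (28.25−17.86) = 13.96 − 10.39 = 3.57; fold change = 2^-3.57 = 0.084
YGR339W: ΔΔCt = (22.77−18.43) − (27.67−17.86) = 4.34 − 9.81 = -5.47; fold change = 2^5.47 = 44.324
YLL368C: ΔΔCt = (20.38−18.43) − (24.57−17.86) = 1.95 − 6.71 = -4.76; fold change = 2^4.76 = 27.096
YGR339W has the largest |ΔΔCt| = 5.47.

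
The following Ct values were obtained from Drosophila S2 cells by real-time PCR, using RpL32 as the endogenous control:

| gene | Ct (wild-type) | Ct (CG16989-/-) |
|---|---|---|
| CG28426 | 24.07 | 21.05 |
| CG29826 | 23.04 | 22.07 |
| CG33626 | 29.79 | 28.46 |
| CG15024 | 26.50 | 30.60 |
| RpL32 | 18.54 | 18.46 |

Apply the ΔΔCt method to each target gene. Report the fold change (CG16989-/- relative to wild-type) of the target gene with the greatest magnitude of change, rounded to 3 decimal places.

0.055

CG28426: ΔΔCt = (21.05−18.46) − (24.07−18.54) = 2.59 − 5.53 = -2.94; fold change = 2^2.94 = 7.674
CG29826: ΔΔCt = (22.07−18.46) − (23.04−18.54) = 3.61 − 4.50 = -0.89; fold change = 2^0.89 = 1.853
CG33626: ΔΔCt = (28.46−18.46) − (29.79−18.54) = 10.00 − 11.25 = -1.25; fold change = 2^1.25 = 2.378
CG15024: ΔΔCt = (30.60−18.46) − (26.50−18.54) = 12.14 − 7.96 = 4.18; fold change = 2^-4.18 = 0.055
CG15024 has the largest |ΔΔCt| = 4.18.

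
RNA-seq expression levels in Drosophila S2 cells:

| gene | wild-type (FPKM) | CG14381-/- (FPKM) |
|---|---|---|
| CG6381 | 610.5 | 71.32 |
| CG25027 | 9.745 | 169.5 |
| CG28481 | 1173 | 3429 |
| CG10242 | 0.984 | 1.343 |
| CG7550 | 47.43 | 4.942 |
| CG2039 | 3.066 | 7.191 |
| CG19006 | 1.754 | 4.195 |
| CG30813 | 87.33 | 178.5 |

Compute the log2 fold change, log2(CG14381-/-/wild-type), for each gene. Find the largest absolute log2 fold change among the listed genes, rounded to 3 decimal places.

4.120

log2(71.32/610.5) = -3.098  (CG6381)
log2(169.5/9.745) = 4.120  (CG25027)
log2(3429/1173) = 1.548  (CG28481)
log2(1.343/0.984) = 0.449  (CG10242)
log2(4.942/47.43) = -3.263  (CG7550)
log2(7.191/3.066) = 1.230  (CG2039)
log2(4.195/1.754) = 1.258  (CG19006)
log2(178.5/87.33) = 1.031  (CG30813)
The largest magnitude belongs to CG25027.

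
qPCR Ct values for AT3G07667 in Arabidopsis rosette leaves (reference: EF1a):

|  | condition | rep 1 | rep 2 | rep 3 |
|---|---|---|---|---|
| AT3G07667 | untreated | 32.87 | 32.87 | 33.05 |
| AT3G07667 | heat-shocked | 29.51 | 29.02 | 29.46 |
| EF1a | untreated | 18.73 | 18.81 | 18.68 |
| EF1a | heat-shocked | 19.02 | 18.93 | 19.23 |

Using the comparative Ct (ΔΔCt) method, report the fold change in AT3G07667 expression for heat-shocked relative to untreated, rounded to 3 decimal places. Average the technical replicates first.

Mean Ct: AT3G07667 untreated 32.930; AT3G07667 heat-shocked 29.330; EF1a untreated 18.740; EF1a heat-shocked 19.060
ΔCt(untreated) = 32.930 − 18.740 = 14.190
ΔCt(heat-shocked) = 29.330 − 19.060 = 10.270
ΔΔCt = 10.270 − 14.190 = -3.920
Fold change = 2^(−(-3.920)) = 2^3.920 = 15.1369

15.137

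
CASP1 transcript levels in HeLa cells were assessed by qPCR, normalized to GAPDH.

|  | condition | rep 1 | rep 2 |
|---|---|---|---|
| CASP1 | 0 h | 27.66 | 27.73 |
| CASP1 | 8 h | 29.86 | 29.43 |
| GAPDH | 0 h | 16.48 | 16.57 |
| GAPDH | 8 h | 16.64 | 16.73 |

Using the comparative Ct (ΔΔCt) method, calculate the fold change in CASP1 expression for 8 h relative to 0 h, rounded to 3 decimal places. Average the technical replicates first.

0.289

Mean Ct: CASP1 0 h 27.695; CASP1 8 h 29.645; GAPDH 0 h 16.525; GAPDH 8 h 16.685
ΔCt(0 h) = 27.695 − 16.525 = 11.170
ΔCt(8 h) = 29.645 − 16.685 = 12.960
ΔΔCt = 12.960 − 11.170 = 1.790
Fold change = 2^(−1.790) = 0.2892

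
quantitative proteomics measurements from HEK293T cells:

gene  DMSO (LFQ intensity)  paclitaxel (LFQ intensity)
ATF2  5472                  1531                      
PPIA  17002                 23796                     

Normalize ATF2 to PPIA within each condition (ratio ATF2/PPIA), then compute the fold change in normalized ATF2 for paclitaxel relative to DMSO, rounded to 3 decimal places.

0.200

ATF2/PPIA (DMSO) = 5472 / 17002 = 0.32184
ATF2/PPIA (paclitaxel) = 1531 / 23796 = 0.064339
Fold change = 0.064339 / 0.32184 = 0.1999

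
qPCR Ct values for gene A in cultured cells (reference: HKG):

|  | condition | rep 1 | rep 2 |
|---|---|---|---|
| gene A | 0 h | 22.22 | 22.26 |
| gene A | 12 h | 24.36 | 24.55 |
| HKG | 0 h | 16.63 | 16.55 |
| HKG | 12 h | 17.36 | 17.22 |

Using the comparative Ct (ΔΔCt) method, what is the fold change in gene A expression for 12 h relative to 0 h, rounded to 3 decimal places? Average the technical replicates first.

Mean Ct: gene A 0 h 22.240; gene A 12 h 24.455; HKG 0 h 16.590; HKG 12 h 17.290
ΔCt(0 h) = 22.240 − 16.590 = 5.650
ΔCt(12 h) = 24.455 − 17.290 = 7.165
ΔΔCt = 7.165 − 5.650 = 1.515
Fold change = 2^(−1.515) = 0.3499

0.350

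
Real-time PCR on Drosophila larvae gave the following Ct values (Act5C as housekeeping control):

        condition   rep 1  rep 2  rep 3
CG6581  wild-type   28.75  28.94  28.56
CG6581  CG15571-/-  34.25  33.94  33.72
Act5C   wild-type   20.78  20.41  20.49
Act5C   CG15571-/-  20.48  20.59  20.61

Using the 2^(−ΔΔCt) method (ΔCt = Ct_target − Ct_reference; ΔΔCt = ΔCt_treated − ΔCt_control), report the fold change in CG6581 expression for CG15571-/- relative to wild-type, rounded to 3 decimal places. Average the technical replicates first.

Mean Ct: CG6581 wild-type 28.750; CG6581 CG15571-/- 33.970; Act5C wild-type 20.560; Act5C CG15571-/- 20.560
ΔCt(wild-type) = 28.750 − 20.560 = 8.190
ΔCt(CG15571-/-) = 33.970 − 20.560 = 13.410
ΔΔCt = 13.410 − 8.190 = 5.220
Fold change = 2^(−5.220) = 0.0268

0.027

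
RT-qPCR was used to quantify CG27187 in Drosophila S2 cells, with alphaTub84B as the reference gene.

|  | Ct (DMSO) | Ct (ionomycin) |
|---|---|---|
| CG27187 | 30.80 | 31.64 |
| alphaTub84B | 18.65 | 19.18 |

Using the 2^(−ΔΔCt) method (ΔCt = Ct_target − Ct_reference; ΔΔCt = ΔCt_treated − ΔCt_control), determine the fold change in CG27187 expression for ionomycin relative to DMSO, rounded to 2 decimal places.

ΔCt(DMSO) = 30.800 − 18.650 = 12.150
ΔCt(ionomycin) = 31.640 − 19.180 = 12.460
ΔΔCt = 12.460 − 12.150 = 0.310
Fold change = 2^(−0.310) = 0.807

0.81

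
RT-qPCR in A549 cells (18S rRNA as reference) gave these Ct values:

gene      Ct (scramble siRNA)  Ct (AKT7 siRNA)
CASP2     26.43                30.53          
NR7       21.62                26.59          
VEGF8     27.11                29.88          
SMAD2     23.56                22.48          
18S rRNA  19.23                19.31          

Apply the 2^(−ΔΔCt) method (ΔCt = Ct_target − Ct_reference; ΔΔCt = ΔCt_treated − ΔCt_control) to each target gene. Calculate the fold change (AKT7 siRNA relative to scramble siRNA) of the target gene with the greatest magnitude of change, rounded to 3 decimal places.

CASP2: ΔΔCt = (30.53−19.31) − (26.43−19.23) = 11.22 − 7.20 = 4.02; fold change = 2^-4.02 = 0.062
NR7: ΔΔCt = (26.59−19.31) − (21.62−19.23) = 7.28 − 2.39 = 4.89; fold change = 2^-4.89 = 0.034
VEGF8: ΔΔCt = (29.88−19.31) − (27.11−19.23) = 10.57 − 7.88 = 2.69; fold change = 2^-2.69 = 0.155
SMAD2: ΔΔCt = (22.48−19.31) − (23.56−19.23) = 3.17 − 4.33 = -1.16; fold change = 2^1.16 = 2.235
NR7 has the largest |ΔΔCt| = 4.89.

0.034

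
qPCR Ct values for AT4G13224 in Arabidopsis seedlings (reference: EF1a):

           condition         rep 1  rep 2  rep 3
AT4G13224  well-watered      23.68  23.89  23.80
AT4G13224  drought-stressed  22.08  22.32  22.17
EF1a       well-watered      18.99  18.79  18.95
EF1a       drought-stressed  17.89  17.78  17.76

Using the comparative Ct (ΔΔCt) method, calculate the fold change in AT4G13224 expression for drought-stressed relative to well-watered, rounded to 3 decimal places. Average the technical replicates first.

1.414

Mean Ct: AT4G13224 well-watered 23.790; AT4G13224 drought-stressed 22.190; EF1a well-watered 18.910; EF1a drought-stressed 17.810
ΔCt(well-watered) = 23.790 − 18.910 = 4.880
ΔCt(drought-stressed) = 22.190 − 17.810 = 4.380
ΔΔCt = 4.380 − 4.880 = -0.500
Fold change = 2^(−(-0.500)) = 2^0.500 = 1.4142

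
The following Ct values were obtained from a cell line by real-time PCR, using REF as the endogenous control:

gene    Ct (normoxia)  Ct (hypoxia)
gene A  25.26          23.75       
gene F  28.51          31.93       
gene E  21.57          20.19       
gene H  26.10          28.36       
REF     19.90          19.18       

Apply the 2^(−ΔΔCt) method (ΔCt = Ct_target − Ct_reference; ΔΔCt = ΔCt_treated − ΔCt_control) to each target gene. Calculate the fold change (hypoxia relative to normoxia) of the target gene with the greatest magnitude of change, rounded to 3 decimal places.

0.057

gene A: ΔΔCt = (23.75−19.18) − (25.26−19.90) = 4.57 − 5.36 = -0.79; fold change = 2^0.79 = 1.729
gene F: ΔΔCt = (31.93−19.18) − (28.51−19.90) = 12.75 − 8.61 = 4.14; fold change = 2^-4.14 = 0.057
gene E: ΔΔCt = (20.19−19.18) − (21.57−19.90) = 1.01 − 1.67 = -0.66; fold change = 2^0.66 = 1.580
gene H: ΔΔCt = (28.36−19.18) − (26.10−19.90) = 9.18 − 6.20 = 2.98; fold change = 2^-2.98 = 0.127
gene F has the largest |ΔΔCt| = 4.14.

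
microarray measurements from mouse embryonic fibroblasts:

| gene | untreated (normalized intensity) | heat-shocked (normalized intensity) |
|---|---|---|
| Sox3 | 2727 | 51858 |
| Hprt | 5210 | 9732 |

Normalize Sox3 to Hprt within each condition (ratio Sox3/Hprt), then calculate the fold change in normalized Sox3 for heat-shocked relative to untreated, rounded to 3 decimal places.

10.180

Sox3/Hprt (untreated) = 2727 / 5210 = 0.52342
Sox3/Hprt (heat-shocked) = 51858 / 9732 = 5.3286
Fold change = 5.3286 / 0.52342 = 10.1804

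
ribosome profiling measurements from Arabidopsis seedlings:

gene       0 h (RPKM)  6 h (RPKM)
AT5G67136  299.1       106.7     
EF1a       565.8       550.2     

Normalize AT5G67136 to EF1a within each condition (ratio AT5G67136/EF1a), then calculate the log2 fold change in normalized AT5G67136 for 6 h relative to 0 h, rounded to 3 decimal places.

AT5G67136/EF1a (0 h) = 299.1 / 565.8 = 0.52863
AT5G67136/EF1a (6 h) = 106.7 / 550.2 = 0.19393
Fold change = 0.19393 / 0.52863 = 0.3669
log2(0.3669) = -1.4467

-1.447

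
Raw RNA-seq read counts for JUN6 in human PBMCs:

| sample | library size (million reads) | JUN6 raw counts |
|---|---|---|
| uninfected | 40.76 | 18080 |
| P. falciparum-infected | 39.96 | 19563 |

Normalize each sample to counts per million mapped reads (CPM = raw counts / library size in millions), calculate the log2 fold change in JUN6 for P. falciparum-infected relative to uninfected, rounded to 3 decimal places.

0.142

CPM(uninfected) = 18080 / 40.76 = 443.5721
CPM(P. falciparum-infected) = 19563 / 39.96 = 489.5646
Fold change = 489.5646 / 443.5721 = 1.10369
log2(1.10369) = 0.1423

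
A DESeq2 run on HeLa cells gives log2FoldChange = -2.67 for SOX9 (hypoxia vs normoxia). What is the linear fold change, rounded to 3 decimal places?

Fold change = 2^(-2.67) = 0.1571
That is, SOX9 drops to 15.7% of the normoxia level.

0.157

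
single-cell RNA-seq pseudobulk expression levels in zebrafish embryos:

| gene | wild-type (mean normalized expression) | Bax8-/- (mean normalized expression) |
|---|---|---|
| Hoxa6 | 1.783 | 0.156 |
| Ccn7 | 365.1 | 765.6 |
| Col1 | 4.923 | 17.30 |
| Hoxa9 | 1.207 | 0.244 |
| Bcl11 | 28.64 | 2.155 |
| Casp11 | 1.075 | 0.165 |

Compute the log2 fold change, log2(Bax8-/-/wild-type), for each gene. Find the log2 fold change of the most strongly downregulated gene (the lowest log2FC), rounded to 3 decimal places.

log2(0.156/1.783) = -3.515  (Hoxa6)
log2(765.6/365.1) = 1.068  (Ccn7)
log2(17.30/4.923) = 1.813  (Col1)
log2(0.244/1.207) = -2.306  (Hoxa9)
log2(2.155/28.64) = -3.732  (Bcl11)
log2(0.165/1.075) = -2.704  (Casp11)
Bcl11 is most strongly downregulated.

-3.732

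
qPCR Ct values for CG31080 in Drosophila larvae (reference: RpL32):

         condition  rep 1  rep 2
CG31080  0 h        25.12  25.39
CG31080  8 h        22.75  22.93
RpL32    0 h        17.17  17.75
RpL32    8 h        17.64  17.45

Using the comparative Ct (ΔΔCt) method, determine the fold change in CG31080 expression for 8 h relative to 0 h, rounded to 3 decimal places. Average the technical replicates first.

5.657

Mean Ct: CG31080 0 h 25.255; CG31080 8 h 22.840; RpL32 0 h 17.460; RpL32 8 h 17.545
ΔCt(0 h) = 25.255 − 17.460 = 7.795
ΔCt(8 h) = 22.840 − 17.545 = 5.295
ΔΔCt = 5.295 − 7.795 = -2.500
Fold change = 2^(−(-2.500)) = 2^2.500 = 5.6569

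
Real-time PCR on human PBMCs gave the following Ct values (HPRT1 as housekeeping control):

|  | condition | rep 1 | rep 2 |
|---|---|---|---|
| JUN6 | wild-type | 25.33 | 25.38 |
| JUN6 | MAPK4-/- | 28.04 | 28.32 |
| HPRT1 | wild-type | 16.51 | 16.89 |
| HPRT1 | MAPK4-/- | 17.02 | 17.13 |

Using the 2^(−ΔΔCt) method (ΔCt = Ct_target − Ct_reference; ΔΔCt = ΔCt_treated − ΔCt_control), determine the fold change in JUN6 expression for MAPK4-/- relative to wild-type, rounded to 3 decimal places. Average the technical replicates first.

0.183

Mean Ct: JUN6 wild-type 25.355; JUN6 MAPK4-/- 28.180; HPRT1 wild-type 16.700; HPRT1 MAPK4-/- 17.075
ΔCt(wild-type) = 25.355 − 16.700 = 8.655
ΔCt(MAPK4-/-) = 28.180 − 17.075 = 11.105
ΔΔCt = 11.105 − 8.655 = 2.450
Fold change = 2^(−2.450) = 0.1830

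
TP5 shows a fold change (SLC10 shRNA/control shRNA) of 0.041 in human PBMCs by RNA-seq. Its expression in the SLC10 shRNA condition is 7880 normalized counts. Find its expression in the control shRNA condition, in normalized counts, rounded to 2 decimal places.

control shRNA expression = 7880 / 0.041 = 192195.12

192195.12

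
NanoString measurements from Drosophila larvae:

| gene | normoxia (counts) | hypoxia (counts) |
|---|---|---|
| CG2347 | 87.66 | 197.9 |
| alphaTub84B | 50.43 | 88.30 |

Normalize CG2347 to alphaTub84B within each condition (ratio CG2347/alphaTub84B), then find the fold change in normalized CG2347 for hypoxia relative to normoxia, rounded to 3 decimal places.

CG2347/alphaTub84B (normoxia) = 87.66 / 50.43 = 1.7383
CG2347/alphaTub84B (hypoxia) = 197.9 / 88.30 = 2.2412
Fold change = 2.2412 / 1.7383 = 1.2894

1.289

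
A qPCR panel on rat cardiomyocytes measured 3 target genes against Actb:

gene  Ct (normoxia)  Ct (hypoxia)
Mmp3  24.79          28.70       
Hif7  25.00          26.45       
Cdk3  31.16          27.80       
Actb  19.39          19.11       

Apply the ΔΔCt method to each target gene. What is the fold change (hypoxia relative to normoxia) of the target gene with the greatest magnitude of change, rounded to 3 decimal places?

0.055

Mmp3: ΔΔCt = (28.70−19.11) − (24.79−19.39) = 9.59 − 5.40 = 4.19; fold change = 2^-4.19 = 0.055
Hif7: ΔΔCt = (26.45−19.11) − (25.00−19.39) = 7.34 − 5.61 = 1.73; fold change = 2^-1.73 = 0.301
Cdk3: ΔΔCt = (27.80−19.11) − (31.16−19.39) = 8.69 − 11.77 = -3.08; fold change = 2^3.08 = 8.456
Mmp3 has the largest |ΔΔCt| = 4.19.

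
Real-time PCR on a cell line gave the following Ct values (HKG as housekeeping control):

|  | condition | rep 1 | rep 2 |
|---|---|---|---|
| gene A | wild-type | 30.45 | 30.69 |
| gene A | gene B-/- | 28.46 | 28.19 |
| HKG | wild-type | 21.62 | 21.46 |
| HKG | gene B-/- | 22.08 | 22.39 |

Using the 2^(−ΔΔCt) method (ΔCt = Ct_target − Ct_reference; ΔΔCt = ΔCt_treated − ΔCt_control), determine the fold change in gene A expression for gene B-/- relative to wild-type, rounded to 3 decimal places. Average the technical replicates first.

7.674

Mean Ct: gene A wild-type 30.570; gene A gene B-/- 28.325; HKG wild-type 21.540; HKG gene B-/- 22.235
ΔCt(wild-type) = 30.570 − 21.540 = 9.030
ΔCt(gene B-/-) = 28.325 − 22.235 = 6.090
ΔΔCt = 6.090 − 9.030 = -2.940
Fold change = 2^(−(-2.940)) = 2^2.940 = 7.6741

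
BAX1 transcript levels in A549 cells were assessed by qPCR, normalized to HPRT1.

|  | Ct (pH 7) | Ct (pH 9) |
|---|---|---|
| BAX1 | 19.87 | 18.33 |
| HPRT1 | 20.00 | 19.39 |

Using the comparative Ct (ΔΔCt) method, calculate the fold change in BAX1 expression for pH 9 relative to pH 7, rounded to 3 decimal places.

1.905

ΔCt(pH 7) = 19.870 − 20.000 = -0.130
ΔCt(pH 9) = 18.330 − 19.390 = -1.060
ΔΔCt = -1.060 − (-0.130) = -0.930
Fold change = 2^(−(-0.930)) = 2^0.930 = 1.9053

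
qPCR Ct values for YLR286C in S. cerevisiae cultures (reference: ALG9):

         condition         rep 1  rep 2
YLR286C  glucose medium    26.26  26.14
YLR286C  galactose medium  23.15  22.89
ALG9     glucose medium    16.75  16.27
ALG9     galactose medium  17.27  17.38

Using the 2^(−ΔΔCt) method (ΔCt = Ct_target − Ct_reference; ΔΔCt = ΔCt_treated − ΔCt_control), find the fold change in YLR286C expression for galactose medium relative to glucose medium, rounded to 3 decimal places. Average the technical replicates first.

Mean Ct: YLR286C glucose medium 26.200; YLR286C galactose medium 23.020; ALG9 glucose medium 16.510; ALG9 galactose medium 17.325
ΔCt(glucose medium) = 26.200 − 16.510 = 9.690
ΔCt(galactose medium) = 23.020 − 17.325 = 5.695
ΔΔCt = 5.695 − 9.690 = -3.995
Fold change = 2^(−(-3.995)) = 2^3.995 = 15.9446

15.945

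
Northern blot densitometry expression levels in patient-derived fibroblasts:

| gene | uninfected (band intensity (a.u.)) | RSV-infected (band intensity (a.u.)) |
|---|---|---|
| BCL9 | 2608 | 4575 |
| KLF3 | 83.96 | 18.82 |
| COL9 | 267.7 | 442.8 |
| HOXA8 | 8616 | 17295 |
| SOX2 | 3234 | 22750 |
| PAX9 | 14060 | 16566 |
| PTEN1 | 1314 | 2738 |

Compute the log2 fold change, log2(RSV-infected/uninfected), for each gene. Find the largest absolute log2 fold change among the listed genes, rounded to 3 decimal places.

log2(4575/2608) = 0.811  (BCL9)
log2(18.82/83.96) = -2.157  (KLF3)
log2(442.8/267.7) = 0.726  (COL9)
log2(17295/8616) = 1.005  (HOXA8)
log2(22750/3234) = 2.814  (SOX2)
log2(16566/14060) = 0.237  (PAX9)
log2(2738/1314) = 1.059  (PTEN1)
The largest magnitude belongs to SOX2.

2.814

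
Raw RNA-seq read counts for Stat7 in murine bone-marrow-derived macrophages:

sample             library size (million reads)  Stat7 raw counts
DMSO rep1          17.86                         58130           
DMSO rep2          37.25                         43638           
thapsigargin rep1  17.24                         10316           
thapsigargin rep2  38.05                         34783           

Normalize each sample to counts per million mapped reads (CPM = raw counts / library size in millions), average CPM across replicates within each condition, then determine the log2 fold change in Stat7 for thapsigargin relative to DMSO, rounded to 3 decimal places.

CPM(DMSO rep1) = 58130 / 17.86 = 3254.7592
CPM(DMSO rep2) = 43638 / 37.25 = 1171.4899
CPM(thapsigargin rep1) = 10316 / 17.24 = 598.3759
CPM(thapsigargin rep2) = 34783 / 38.05 = 914.1393
mean CPM(DMSO) = 2213.1246; mean CPM(thapsigargin) = 756.2576
Fold change = 756.2576 / 2213.1246 = 0.34171
log2(0.34171) = -1.5491

-1.549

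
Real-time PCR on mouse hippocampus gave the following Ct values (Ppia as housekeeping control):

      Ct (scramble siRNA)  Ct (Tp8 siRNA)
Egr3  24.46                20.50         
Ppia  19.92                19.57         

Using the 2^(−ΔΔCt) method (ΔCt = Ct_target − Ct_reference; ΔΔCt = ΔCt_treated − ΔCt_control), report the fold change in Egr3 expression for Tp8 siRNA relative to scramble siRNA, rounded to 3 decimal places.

ΔCt(scramble siRNA) = 24.460 − 19.920 = 4.540
ΔCt(Tp8 siRNA) = 20.500 − 19.570 = 0.930
ΔΔCt = 0.930 − 4.540 = -3.610
Fold change = 2^(−(-3.610)) = 2^3.610 = 12.2101

12.210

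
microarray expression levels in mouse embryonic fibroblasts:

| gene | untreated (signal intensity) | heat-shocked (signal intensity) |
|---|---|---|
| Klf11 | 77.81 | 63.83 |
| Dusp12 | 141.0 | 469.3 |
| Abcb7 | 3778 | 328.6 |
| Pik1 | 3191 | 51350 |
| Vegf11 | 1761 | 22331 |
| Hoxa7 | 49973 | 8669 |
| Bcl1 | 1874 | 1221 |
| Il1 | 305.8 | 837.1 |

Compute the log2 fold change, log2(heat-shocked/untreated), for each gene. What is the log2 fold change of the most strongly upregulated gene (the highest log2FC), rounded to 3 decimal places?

4.008

log2(63.83/77.81) = -0.286  (Klf11)
log2(469.3/141.0) = 1.735  (Dusp12)
log2(328.6/3778) = -3.523  (Abcb7)
log2(51350/3191) = 4.008  (Pik1)
log2(22331/1761) = 3.665  (Vegf11)
log2(8669/49973) = -2.527  (Hoxa7)
log2(1221/1874) = -0.618  (Bcl1)
log2(837.1/305.8) = 1.453  (Il1)
Pik1 is most strongly upregulated.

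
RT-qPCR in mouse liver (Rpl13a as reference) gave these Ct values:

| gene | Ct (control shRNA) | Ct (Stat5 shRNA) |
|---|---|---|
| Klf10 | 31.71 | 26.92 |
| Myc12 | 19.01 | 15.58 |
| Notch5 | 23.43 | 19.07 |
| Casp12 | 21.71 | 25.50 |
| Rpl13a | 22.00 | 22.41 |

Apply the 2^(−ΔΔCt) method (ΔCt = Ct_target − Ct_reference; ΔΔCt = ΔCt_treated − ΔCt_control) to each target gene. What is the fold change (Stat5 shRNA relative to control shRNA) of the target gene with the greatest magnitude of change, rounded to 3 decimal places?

Klf10: ΔΔCt = (26.92−22.41) − (31.71−22.00) = 4.51 − 9.71 = -5.20; fold change = 2^5.20 = 36.758
Myc12: ΔΔCt = (15.58−22.41) − (19.01−22.00) = -6.83 − (-2.99) = -3.84; fold change = 2^3.84 = 14.320
Notch5: ΔΔCt = (19.07−22.41) − (23.43−22.00) = -3.34 − 1.43 = -4.77; fold change = 2^4.77 = 27.284
Casp12: ΔΔCt = (25.50−22.41) − (21.71−22.00) = 3.09 − (-0.29) = 3.38; fold change = 2^-3.38 = 0.096
Klf10 has the largest |ΔΔCt| = 5.20.

36.758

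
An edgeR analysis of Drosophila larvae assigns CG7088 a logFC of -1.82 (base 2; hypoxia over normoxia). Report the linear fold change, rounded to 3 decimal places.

Fold change = 2^(-1.82) = 0.2832

0.283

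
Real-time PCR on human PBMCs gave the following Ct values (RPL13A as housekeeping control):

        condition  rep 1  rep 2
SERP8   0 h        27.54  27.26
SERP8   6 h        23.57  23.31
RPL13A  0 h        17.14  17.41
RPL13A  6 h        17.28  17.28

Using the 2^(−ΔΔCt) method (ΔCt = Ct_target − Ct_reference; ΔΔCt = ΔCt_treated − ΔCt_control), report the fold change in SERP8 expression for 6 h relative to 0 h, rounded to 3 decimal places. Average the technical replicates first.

Mean Ct: SERP8 0 h 27.400; SERP8 6 h 23.440; RPL13A 0 h 17.275; RPL13A 6 h 17.280
ΔCt(0 h) = 27.400 − 17.275 = 10.125
ΔCt(6 h) = 23.440 − 17.280 = 6.160
ΔΔCt = 6.160 − 10.125 = -3.965
Fold change = 2^(−(-3.965)) = 2^3.965 = 15.6165

15.617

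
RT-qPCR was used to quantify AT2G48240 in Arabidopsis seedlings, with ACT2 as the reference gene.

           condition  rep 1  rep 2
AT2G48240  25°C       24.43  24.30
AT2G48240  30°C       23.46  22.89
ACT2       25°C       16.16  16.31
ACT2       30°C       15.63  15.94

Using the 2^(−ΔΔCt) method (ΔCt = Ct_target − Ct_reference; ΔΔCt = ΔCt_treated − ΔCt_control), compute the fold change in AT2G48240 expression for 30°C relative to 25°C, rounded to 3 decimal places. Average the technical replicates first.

Mean Ct: AT2G48240 25°C 24.365; AT2G48240 30°C 23.175; ACT2 25°C 16.235; ACT2 30°C 15.785
ΔCt(25°C) = 24.365 − 16.235 = 8.130
ΔCt(30°C) = 23.175 − 15.785 = 7.390
ΔΔCt = 7.390 − 8.130 = -0.740
Fold change = 2^(−(-0.740)) = 2^0.740 = 1.6702

1.670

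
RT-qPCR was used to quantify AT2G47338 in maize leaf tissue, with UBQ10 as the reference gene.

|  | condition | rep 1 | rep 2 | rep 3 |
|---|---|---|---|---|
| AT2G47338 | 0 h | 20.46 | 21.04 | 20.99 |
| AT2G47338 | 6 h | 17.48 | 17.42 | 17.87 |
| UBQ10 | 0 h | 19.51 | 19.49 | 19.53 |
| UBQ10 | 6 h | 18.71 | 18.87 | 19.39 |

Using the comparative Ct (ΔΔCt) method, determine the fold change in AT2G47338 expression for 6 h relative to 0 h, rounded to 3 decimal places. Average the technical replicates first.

6.589

Mean Ct: AT2G47338 0 h 20.830; AT2G47338 6 h 17.590; UBQ10 0 h 19.510; UBQ10 6 h 18.990
ΔCt(0 h) = 20.830 − 19.510 = 1.320
ΔCt(6 h) = 17.590 − 18.990 = -1.400
ΔΔCt = -1.400 − 1.320 = -2.720
Fold change = 2^(−(-2.720)) = 2^2.720 = 6.5887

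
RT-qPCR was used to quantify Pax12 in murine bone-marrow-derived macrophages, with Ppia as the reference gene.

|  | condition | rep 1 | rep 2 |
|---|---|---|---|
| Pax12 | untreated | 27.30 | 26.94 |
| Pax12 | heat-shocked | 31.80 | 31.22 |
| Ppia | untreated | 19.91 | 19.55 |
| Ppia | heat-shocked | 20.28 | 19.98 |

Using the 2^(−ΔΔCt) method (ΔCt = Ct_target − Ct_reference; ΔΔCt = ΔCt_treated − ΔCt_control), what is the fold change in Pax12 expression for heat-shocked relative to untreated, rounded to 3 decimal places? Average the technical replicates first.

0.063

Mean Ct: Pax12 untreated 27.120; Pax12 heat-shocked 31.510; Ppia untreated 19.730; Ppia heat-shocked 20.130
ΔCt(untreated) = 27.120 − 19.730 = 7.390
ΔCt(heat-shocked) = 31.510 − 20.130 = 11.380
ΔΔCt = 11.380 − 7.390 = 3.990
Fold change = 2^(−3.990) = 0.0629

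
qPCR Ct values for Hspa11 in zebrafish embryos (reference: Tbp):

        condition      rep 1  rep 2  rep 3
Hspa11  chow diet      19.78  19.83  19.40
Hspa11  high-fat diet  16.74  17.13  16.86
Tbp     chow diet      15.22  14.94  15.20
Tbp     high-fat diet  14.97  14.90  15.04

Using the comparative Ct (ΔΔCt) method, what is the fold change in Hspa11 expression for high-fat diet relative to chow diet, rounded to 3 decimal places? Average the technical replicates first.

6.105

Mean Ct: Hspa11 chow diet 19.670; Hspa11 high-fat diet 16.910; Tbp chow diet 15.120; Tbp high-fat diet 14.970
ΔCt(chow diet) = 19.670 − 15.120 = 4.550
ΔCt(high-fat diet) = 16.910 − 14.970 = 1.940
ΔΔCt = 1.940 − 4.550 = -2.610
Fold change = 2^(−(-2.610)) = 2^2.610 = 6.1050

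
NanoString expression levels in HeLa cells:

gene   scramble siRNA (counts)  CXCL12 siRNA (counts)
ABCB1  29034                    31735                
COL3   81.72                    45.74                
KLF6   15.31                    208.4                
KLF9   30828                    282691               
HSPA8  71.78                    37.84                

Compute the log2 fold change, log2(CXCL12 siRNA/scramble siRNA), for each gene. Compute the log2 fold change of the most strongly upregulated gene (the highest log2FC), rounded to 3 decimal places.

3.767

log2(31735/29034) = 0.128  (ABCB1)
log2(45.74/81.72) = -0.837  (COL3)
log2(208.4/15.31) = 3.767  (KLF6)
log2(282691/30828) = 3.197  (KLF9)
log2(37.84/71.78) = -0.924  (HSPA8)
KLF6 is most strongly upregulated.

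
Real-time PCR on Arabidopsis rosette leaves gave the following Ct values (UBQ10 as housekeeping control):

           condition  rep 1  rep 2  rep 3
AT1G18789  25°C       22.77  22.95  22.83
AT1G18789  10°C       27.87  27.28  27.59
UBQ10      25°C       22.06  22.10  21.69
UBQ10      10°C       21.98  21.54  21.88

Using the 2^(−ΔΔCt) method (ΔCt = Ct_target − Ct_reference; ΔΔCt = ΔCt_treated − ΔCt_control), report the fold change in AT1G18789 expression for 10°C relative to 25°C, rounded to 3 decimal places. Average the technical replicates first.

0.034

Mean Ct: AT1G18789 25°C 22.850; AT1G18789 10°C 27.580; UBQ10 25°C 21.950; UBQ10 10°C 21.800
ΔCt(25°C) = 22.850 − 21.950 = 0.900
ΔCt(10°C) = 27.580 − 21.800 = 5.780
ΔΔCt = 5.780 − 0.900 = 4.880
Fold change = 2^(−4.880) = 0.0340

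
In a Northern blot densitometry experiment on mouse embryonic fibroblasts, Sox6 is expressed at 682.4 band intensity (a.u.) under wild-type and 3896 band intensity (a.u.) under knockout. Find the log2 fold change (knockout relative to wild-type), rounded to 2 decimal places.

2.51

Fold change = 3896 / 682.4 = 5.7093
log2(5.7093) = 2.513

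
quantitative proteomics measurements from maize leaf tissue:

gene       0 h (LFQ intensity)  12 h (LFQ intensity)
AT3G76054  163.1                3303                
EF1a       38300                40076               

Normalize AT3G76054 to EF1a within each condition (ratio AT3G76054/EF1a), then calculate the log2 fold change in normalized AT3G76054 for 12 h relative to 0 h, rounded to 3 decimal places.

4.275

AT3G76054/EF1a (0 h) = 163.1 / 38300 = 0.0042585
AT3G76054/EF1a (12 h) = 3303 / 40076 = 0.082418
Fold change = 0.082418 / 0.0042585 = 19.3539
log2(19.3539) = 4.2746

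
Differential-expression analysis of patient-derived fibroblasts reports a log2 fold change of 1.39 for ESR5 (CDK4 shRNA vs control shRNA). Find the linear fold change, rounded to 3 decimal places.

Fold change = 2^(1.39) = 2.6208

2.621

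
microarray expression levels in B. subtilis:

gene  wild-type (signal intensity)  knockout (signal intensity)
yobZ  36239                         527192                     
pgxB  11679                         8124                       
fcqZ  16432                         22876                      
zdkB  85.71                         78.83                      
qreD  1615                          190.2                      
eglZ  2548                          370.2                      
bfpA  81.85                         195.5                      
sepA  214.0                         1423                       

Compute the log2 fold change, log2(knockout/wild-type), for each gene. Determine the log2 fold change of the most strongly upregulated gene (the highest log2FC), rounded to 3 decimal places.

3.863

log2(527192/36239) = 3.863  (yobZ)
log2(8124/11679) = -0.524  (pgxB)
log2(22876/16432) = 0.477  (fcqZ)
log2(78.83/85.71) = -0.121  (zdkB)
log2(190.2/1615) = -3.086  (qreD)
log2(370.2/2548) = -2.783  (eglZ)
log2(195.5/81.85) = 1.256  (bfpA)
log2(1423/214.0) = 2.733  (sepA)
yobZ is most strongly upregulated.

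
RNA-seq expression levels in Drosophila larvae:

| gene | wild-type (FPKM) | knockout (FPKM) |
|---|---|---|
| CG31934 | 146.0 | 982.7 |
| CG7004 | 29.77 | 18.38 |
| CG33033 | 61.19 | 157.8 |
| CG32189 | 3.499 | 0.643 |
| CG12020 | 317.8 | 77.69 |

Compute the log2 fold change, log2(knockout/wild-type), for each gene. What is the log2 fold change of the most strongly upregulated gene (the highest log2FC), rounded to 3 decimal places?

log2(982.7/146.0) = 2.751  (CG31934)
log2(18.38/29.77) = -0.696  (CG7004)
log2(157.8/61.19) = 1.367  (CG33033)
log2(0.643/3.499) = -2.444  (CG32189)
log2(77.69/317.8) = -2.032  (CG12020)
CG31934 is most strongly upregulated.

2.751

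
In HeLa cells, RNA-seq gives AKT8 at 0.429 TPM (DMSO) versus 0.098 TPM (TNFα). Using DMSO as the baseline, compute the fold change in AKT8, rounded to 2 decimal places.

Fold change = 0.098 / 0.429 = 0.228
AKT8 is downregulated.

0.23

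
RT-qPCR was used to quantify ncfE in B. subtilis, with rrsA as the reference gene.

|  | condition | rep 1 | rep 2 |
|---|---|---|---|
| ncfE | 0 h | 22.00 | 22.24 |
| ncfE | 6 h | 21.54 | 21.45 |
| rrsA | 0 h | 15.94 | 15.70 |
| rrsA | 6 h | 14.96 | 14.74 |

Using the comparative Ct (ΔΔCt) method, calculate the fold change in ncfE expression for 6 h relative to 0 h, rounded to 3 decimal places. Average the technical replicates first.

Mean Ct: ncfE 0 h 22.120; ncfE 6 h 21.495; rrsA 0 h 15.820; rrsA 6 h 14.850
ΔCt(0 h) = 22.120 − 15.820 = 6.300
ΔCt(6 h) = 21.495 − 14.850 = 6.645
ΔΔCt = 6.645 − 6.300 = 0.345
Fold change = 2^(−0.345) = 0.7873

0.787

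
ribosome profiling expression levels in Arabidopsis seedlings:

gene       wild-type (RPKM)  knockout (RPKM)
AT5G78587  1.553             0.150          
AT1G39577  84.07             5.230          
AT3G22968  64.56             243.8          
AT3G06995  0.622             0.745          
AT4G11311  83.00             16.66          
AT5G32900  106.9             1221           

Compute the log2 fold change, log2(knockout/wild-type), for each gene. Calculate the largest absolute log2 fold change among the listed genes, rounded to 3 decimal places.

4.007

log2(0.150/1.553) = -3.372  (AT5G78587)
log2(5.230/84.07) = -4.007  (AT1G39577)
log2(243.8/64.56) = 1.917  (AT3G22968)
log2(0.745/0.622) = 0.260  (AT3G06995)
log2(16.66/83.00) = -2.317  (AT4G11311)
log2(1221/106.9) = 3.514  (AT5G32900)
The largest magnitude belongs to AT1G39577.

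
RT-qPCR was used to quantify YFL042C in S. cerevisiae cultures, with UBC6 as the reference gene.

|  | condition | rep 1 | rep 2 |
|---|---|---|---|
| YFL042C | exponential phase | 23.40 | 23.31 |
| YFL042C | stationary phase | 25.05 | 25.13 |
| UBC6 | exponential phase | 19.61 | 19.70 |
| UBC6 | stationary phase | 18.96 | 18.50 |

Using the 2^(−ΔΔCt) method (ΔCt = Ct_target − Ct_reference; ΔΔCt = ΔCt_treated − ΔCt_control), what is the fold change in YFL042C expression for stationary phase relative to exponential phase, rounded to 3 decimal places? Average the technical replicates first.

Mean Ct: YFL042C exponential phase 23.355; YFL042C stationary phase 25.090; UBC6 exponential phase 19.655; UBC6 stationary phase 18.730
ΔCt(exponential phase) = 23.355 − 19.655 = 3.700
ΔCt(stationary phase) = 25.090 − 18.730 = 6.360
ΔΔCt = 6.360 − 3.700 = 2.660
Fold change = 2^(−2.660) = 0.1582

0.158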